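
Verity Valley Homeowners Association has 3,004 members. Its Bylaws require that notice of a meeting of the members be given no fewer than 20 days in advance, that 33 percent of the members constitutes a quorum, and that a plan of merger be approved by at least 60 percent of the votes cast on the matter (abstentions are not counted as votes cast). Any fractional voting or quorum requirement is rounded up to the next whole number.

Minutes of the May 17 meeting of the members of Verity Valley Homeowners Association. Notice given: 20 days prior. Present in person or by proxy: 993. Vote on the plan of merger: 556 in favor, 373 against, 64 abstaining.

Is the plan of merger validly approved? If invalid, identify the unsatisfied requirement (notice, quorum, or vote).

Invalid — vote requirement not satisfied.

Notice: 20 days given; 20 required. Satisfied.
Quorum: 33% of 3,004 = 991.32, rounded up to 992; 993 present. Satisfied.
Vote: requires three-fifths of the votes cast (993 − 64 abstaining = 929); 3/5 of 929 = 557.40, rounded up to 558, so 558 needed; 556 in favor. Not satisfied.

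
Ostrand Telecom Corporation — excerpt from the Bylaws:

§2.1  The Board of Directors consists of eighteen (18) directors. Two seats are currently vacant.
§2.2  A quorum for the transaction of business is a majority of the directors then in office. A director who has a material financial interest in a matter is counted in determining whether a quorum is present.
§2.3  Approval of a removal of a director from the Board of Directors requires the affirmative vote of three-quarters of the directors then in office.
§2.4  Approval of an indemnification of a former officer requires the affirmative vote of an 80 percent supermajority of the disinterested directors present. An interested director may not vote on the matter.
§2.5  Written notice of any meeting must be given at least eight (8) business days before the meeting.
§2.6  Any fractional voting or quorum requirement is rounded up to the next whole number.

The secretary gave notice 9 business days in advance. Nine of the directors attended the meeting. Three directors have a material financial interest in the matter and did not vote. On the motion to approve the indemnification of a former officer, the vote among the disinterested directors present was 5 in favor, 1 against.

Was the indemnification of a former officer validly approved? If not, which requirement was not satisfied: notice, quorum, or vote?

Valid — all requirements satisfied.

Notice: 9 business days given; 8 required (9 ≥ 8). Satisfied.
Quorum: 9 present (interested directors count toward quorum); quorum is 9. Satisfied.
Vote: the indemnification of a former officer requires four-fifths of the disinterested directors present (9 − 3 = 6). 4/5 of 6 = 4.80, rounded up to 5, so 5 affirmative votes are needed; 5 voted in favor. Satisfied.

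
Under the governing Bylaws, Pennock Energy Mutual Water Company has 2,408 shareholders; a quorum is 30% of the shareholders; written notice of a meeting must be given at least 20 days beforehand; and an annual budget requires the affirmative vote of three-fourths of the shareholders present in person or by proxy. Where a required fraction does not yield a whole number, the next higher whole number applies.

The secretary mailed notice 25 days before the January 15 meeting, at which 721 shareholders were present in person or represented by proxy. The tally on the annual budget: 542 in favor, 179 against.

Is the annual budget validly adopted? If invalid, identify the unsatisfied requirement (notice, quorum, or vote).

Invalid — quorum requirement not satisfied.

Notice: 25 days given; 20 required. Satisfied.
Quorum: 30% of 2,408 = 722.40, rounded up to 723; 721 present. Not satisfied.
Vote: requires three-fourths of those present (721); 3/4 of 721 = 540.75, rounded up to 541, so 541 needed; 542 in favor. Satisfied.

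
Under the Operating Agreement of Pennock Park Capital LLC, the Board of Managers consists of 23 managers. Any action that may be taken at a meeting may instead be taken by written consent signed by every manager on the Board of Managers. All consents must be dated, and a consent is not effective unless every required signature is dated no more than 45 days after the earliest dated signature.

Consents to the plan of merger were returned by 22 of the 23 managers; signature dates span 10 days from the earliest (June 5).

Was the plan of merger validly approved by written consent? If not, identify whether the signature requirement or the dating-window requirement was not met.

Signatures required: every one of 23 — unanimous means all 23, so 23 needed; 22 signed. Insufficient.
Dating window: the latest signature is 10 days after the earliest; the limit is 45 days. Within the window.

Not effective — insufficient signatures.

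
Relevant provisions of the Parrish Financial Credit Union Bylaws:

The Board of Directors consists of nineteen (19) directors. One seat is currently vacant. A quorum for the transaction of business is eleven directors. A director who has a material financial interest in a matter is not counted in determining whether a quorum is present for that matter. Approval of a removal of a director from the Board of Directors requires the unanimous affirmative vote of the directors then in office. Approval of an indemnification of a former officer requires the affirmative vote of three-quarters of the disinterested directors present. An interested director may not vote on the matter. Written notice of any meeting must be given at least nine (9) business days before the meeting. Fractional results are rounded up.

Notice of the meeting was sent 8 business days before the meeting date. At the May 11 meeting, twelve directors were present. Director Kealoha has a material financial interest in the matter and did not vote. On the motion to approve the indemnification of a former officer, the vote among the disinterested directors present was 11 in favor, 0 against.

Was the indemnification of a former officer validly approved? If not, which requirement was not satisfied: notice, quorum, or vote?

Invalid — notice requirement not satisfied.

Notice: 8 business days given; 9 required (8 < 9). Not satisfied.
Quorum: 12 present, but the 1 interested director does not count, leaving 11. Quorum is 11. Satisfied.
Vote: the indemnification of a former officer requires three-fourths of the disinterested directors present (12 − 1 = 11). 3/4 of 11 = 8.25, rounded up to 9, so 9 affirmative votes are needed; 11 voted in favor. Satisfied.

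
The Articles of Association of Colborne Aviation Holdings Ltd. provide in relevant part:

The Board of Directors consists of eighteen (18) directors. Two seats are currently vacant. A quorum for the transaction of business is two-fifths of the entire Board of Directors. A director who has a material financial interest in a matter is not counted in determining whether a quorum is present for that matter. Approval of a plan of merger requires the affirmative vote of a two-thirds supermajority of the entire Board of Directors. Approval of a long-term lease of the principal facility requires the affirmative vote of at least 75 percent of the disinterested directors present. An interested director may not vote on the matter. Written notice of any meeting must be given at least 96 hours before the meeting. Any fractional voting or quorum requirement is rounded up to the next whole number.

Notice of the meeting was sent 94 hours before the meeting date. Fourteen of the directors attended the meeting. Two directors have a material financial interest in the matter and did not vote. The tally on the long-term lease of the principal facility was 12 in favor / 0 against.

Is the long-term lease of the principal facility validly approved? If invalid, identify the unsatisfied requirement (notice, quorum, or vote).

Notice: 94 hours given; 96 required (94 < 96). Not satisfied.
Quorum: 14 present, but the 2 interested directors do not count, leaving 12. Quorum is 8. Satisfied.
Vote: the long-term lease of the principal facility requires three-fourths of the disinterested directors present (14 − 2 = 12). 3/4 of 12 = 9, so 9 affirmative votes are needed; 12 voted in favor. Satisfied.

Invalid — notice requirement not satisfied.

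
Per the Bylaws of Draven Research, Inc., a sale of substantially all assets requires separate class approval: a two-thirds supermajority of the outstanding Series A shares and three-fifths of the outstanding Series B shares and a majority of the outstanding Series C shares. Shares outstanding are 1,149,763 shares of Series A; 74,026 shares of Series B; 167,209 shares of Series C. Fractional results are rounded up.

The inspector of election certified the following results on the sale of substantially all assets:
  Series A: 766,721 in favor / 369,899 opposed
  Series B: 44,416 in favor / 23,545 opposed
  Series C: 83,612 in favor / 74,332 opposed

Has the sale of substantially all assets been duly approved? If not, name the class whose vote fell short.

Approved — every class gave the required vote.

Series A: 2/3 of 1149763 = 766508.67, rounded up to 766509; 766,509 required, 766,721 in favor — approved.
Series B: 3/5 of 74026 = 44415.60, rounded up to 44416; 44,416 required, 44,416 in favor — approved.
Series C: a majority of 167209 is 83605; 83,605 required, 83,612 in favor — approved.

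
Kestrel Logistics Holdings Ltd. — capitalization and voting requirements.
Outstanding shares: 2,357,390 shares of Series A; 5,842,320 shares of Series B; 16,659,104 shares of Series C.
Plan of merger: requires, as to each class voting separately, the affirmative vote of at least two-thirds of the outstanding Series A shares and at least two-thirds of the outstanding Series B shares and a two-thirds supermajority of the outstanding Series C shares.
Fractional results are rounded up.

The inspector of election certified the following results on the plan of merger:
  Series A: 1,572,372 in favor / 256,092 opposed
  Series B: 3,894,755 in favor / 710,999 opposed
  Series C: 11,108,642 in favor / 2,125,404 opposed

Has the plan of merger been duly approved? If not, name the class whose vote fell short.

Series A: 2/3 of 2357390 = 1571593.33, rounded up to 1571594; 1,571,594 required, 1,572,372 in favor — approved.
Series B: 2/3 of 5842320 = 3894880; 3,894,880 required, 3,894,755 in favor — not approved.
Series C: 2/3 of 16659104 = 11106069.33, rounded up to 11106070; 11,106,070 required, 11,108,642 in favor — approved.

Not approved — the Series B shares did not give the required vote.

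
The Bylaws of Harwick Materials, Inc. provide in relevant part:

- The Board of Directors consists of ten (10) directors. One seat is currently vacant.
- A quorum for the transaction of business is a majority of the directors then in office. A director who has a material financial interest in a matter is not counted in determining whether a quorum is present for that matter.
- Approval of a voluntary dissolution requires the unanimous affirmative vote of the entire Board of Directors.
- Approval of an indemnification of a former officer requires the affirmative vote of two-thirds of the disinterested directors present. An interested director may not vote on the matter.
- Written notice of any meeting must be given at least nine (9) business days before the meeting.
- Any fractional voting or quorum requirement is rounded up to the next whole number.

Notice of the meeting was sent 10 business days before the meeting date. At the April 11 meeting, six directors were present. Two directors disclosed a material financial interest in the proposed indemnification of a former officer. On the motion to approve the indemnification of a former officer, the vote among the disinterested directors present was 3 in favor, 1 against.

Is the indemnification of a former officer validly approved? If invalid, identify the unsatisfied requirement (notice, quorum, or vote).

Invalid — quorum requirement not satisfied.

Notice: 10 business days given; 9 required (10 ≥ 9). Satisfied.
Quorum: 6 present, but the 2 interested directors do not count, leaving 4. Quorum is 5. Not satisfied.
Vote: the indemnification of a former officer requires two-thirds of the disinterested directors present (6 − 2 = 4). 2/3 of 4 = 2.67, rounded up to 3, so 3 affirmative votes are needed; 3 voted in favor. Satisfied. (Moot — without a quorum no business can be validly transacted.)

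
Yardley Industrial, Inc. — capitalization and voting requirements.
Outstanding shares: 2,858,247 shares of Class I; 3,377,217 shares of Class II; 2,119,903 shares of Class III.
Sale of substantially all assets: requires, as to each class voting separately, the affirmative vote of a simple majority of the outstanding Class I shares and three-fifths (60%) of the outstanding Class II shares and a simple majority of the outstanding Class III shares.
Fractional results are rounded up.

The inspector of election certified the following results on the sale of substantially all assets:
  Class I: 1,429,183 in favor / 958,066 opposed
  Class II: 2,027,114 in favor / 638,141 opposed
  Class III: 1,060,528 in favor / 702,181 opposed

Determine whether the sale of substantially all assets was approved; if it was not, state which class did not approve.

Class I: a majority of 2858247 is 1429124; 1,429,124 required, 1,429,183 in favor — approved.
Class II: 3/5 of 3377217 = 2026330.20, rounded up to 2026331; 2,026,331 required, 2,027,114 in favor — approved.
Class III: a majority of 2119903 is 1059952; 1,059,952 required, 1,060,528 in favor — approved.

Approved — every class gave the required vote.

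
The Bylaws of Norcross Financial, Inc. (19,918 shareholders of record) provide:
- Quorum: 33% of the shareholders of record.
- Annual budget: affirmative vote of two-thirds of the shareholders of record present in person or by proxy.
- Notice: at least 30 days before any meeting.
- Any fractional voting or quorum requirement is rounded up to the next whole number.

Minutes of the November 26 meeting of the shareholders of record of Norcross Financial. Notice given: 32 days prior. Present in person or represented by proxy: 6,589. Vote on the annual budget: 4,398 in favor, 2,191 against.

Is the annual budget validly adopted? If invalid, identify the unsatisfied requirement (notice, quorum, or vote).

Valid — all requirements satisfied.

Notice: 32 days given; 30 required. Satisfied.
Quorum: 33% of 19,918 = 6,572.94, rounded up to 6,573; 6,589 present. Satisfied.
Vote: requires two-thirds of those present (6,589); 2/3 of 6589 = 4392.67, rounded up to 4393, so 4,393 needed; 4,398 in favor. Satisfied.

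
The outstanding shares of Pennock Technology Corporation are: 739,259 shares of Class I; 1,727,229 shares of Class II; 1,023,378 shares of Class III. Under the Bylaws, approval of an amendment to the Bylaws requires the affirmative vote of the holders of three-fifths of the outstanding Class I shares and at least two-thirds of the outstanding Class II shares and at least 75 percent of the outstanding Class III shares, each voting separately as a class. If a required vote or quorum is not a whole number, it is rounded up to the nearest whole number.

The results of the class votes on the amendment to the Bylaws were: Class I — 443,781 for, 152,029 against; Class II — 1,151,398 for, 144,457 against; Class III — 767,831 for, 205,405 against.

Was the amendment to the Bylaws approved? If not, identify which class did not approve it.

Not approved — the Class II shares did not give the required vote.

Class I: 3/5 of 739259 = 443555.40, rounded up to 443556; 443,556 required, 443,781 in favor — approved.
Class II: 2/3 of 1727229 = 1151486; 1,151,486 required, 1,151,398 in favor — not approved.
Class III: 3/4 of 1023378 = 767533.50, rounded up to 767534; 767,534 required, 767,831 in favor — approved.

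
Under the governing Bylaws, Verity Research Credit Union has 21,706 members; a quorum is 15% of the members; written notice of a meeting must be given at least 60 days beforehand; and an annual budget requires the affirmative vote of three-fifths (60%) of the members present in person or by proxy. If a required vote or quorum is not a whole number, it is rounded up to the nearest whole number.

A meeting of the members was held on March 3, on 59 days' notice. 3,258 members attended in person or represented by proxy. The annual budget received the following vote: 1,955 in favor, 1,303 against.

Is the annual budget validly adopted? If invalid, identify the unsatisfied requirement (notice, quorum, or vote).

Invalid — notice requirement not satisfied.

Notice: 59 days given; 60 required. Not satisfied.
Quorum: 15% of 21,706 = 3,255.90, rounded up to 3,256; 3,258 present. Satisfied.
Vote: requires three-fifths of those present (3,258); 3/5 of 3258 = 1954.80, rounded up to 1955, so 1,955 needed; 1,955 in favor. Satisfied.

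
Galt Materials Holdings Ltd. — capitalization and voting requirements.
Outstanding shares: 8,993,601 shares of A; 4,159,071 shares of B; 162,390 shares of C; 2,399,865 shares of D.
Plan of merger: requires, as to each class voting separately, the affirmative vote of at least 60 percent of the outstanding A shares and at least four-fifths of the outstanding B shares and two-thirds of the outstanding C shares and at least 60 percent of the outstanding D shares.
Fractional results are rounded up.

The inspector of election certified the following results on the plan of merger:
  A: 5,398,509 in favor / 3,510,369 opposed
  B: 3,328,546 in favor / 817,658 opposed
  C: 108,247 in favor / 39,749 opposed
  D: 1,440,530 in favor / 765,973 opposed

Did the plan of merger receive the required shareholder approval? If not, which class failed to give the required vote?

Not approved — the C shares did not give the required vote.

A: 3/5 of 8993601 = 5396160.60, rounded up to 5396161; 5,396,161 required, 5,398,509 in favor — approved.
B: 4/5 of 4159071 = 3327256.80, rounded up to 3327257; 3,327,257 required, 3,328,546 in favor — approved.
C: 2/3 of 162390 = 108260; 108,260 required, 108,247 in favor — not approved.
D: 3/5 of 2399865 = 1439919; 1,439,919 required, 1,440,530 in favor — approved.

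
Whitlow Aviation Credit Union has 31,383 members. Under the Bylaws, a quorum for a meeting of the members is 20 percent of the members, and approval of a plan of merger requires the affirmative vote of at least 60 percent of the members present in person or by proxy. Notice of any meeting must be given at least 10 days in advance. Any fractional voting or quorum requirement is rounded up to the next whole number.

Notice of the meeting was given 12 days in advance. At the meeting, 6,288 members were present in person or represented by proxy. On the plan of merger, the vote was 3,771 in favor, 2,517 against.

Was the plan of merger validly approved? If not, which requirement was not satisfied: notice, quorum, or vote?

Invalid — vote requirement not satisfied.

Notice: 12 days given; 10 required. Satisfied.
Quorum: 20% of 31,383 = 6,276.60, rounded up to 6,277; 6,288 present. Satisfied.
Vote: requires three-fifths of those present (6,288); 3/5 of 6288 = 3772.80, rounded up to 3773, so 3,773 needed; 3,771 in favor. Not satisfied.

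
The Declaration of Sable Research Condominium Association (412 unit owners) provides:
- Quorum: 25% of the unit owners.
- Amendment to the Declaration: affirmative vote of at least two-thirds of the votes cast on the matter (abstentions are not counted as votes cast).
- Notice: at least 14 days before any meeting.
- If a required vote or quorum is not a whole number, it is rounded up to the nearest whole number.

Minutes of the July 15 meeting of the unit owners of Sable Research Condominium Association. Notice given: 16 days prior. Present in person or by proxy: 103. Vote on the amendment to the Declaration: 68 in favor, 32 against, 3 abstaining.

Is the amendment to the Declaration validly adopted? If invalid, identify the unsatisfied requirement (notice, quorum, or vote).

Notice: 16 days given; 14 required. Satisfied.
Quorum: 25% of 412 = 103; 103 present. Satisfied.
Vote: requires two-thirds of the votes cast (103 − 3 abstaining = 100); 2/3 of 100 = 66.67, rounded up to 67, so 67 needed; 68 in favor. Satisfied.

Valid — all requirements satisfied.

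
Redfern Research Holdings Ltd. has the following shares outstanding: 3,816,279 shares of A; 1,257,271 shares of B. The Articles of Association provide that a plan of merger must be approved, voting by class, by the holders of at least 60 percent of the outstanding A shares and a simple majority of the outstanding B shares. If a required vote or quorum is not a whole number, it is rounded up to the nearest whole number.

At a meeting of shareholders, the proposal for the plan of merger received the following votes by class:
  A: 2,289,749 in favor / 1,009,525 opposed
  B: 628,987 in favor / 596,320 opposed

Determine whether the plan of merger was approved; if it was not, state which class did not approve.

Not approved — the A shares did not give the required vote.

A: 3/5 of 3816279 = 2289767.40, rounded up to 2289768; 2,289,768 required, 2,289,749 in favor — not approved.
B: a majority of 1257271 is 628636; 628,636 required, 628,987 in favor — approved.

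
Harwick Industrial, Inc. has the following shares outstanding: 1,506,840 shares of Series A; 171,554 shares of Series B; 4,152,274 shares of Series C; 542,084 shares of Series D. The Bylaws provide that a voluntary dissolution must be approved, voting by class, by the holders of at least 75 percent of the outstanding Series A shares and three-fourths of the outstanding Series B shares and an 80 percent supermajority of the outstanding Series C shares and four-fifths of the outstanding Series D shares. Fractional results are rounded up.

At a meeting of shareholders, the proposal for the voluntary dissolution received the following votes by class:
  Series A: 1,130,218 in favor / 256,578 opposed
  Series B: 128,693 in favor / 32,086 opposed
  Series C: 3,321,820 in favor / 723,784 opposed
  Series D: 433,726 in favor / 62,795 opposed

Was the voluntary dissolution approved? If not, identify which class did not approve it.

Approved — every class gave the required vote.

Series A: 3/4 of 1506840 = 1130130; 1,130,130 required, 1,130,218 in favor — approved.
Series B: 3/4 of 171554 = 128665.50, rounded up to 128666; 128,666 required, 128,693 in favor — approved.
Series C: 4/5 of 4152274 = 3321819.20, rounded up to 3321820; 3,321,820 required, 3,321,820 in favor — approved.
Series D: 4/5 of 542084 = 433667.20, rounded up to 433668; 433,668 required, 433,726 in favor — approved.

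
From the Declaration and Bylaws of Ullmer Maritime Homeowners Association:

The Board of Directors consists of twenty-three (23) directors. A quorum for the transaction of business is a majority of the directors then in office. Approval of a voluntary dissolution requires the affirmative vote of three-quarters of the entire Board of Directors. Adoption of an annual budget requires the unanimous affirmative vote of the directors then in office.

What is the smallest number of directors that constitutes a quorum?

A majority of 23 is 12.

12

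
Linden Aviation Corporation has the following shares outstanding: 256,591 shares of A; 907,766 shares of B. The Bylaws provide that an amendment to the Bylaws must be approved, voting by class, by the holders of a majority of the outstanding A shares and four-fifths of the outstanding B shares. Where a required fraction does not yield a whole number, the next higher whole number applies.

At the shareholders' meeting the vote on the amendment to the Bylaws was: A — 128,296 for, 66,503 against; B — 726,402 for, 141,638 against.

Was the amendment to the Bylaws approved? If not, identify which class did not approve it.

Approved — every class gave the required vote.

A: a majority of 256591 is 128296; 128,296 required, 128,296 in favor — approved.
B: 4/5 of 907766 = 726212.80, rounded up to 726213; 726,213 required, 726,402 in favor — approved.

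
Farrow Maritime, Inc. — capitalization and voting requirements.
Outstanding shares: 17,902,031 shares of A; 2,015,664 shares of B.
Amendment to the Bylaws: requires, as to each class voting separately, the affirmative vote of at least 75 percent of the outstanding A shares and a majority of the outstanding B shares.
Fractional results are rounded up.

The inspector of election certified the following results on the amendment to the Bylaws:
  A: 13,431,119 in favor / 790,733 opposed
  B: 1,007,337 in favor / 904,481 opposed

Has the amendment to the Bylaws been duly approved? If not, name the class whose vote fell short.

A: 3/4 of 17902031 = 13426523.25, rounded up to 13426524; 13,426,524 required, 13,431,119 in favor — approved.
B: a majority of 2015664 is 1007833; 1,007,833 required, 1,007,337 in favor — not approved.

Not approved — the B shares did not give the required vote.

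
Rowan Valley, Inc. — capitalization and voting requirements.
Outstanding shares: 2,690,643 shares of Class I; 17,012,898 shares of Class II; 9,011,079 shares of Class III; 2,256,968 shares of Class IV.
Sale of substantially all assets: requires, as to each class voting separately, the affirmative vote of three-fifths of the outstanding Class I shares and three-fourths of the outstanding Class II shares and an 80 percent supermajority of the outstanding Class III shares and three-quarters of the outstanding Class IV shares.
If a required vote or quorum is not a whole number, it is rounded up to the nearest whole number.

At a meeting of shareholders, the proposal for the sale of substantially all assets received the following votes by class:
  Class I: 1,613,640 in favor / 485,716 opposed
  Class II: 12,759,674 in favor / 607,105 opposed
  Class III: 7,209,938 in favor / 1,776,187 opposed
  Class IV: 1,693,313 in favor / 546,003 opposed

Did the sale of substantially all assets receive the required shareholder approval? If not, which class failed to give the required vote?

Not approved — the Class I shares did not give the required vote.

Class I: 3/5 of 2690643 = 1614385.80, rounded up to 1614386; 1,614,386 required, 1,613,640 in favor — not approved.
Class II: 3/4 of 17012898 = 12759673.50, rounded up to 12759674; 12,759,674 required, 12,759,674 in favor — approved.
Class III: 4/5 of 9011079 = 7208863.20, rounded up to 7208864; 7,208,864 required, 7,209,938 in favor — approved.
Class IV: 3/4 of 2256968 = 1692726; 1,692,726 required, 1,693,313 in favor — approved.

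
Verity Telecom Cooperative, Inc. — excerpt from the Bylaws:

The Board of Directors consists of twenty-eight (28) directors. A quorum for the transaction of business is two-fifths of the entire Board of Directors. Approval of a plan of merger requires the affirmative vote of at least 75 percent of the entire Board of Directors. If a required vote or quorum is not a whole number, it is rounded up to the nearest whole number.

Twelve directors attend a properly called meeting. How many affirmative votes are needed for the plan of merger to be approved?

21

The plan of merger requires three-fourths of the entire Board of Directors (28).
3/4 of 28 = 21.
(Only 12 can vote, so the plan of merger cannot pass at this meeting, but the required vote is still 21.)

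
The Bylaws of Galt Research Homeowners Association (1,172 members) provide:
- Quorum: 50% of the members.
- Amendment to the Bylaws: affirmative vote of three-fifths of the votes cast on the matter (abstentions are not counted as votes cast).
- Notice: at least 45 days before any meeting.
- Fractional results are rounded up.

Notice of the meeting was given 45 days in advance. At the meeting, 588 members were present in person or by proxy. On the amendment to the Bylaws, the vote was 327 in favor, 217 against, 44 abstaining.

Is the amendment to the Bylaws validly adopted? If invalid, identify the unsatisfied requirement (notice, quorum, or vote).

Valid — all requirements satisfied.

Notice: 45 days given; 45 required. Satisfied.
Quorum: 50% of 1,172 = 586; 588 present. Satisfied.
Vote: requires three-fifths of the votes cast (588 − 44 abstaining = 544); 3/5 of 544 = 326.40, rounded up to 327, so 327 needed; 327 in favor. Satisfied.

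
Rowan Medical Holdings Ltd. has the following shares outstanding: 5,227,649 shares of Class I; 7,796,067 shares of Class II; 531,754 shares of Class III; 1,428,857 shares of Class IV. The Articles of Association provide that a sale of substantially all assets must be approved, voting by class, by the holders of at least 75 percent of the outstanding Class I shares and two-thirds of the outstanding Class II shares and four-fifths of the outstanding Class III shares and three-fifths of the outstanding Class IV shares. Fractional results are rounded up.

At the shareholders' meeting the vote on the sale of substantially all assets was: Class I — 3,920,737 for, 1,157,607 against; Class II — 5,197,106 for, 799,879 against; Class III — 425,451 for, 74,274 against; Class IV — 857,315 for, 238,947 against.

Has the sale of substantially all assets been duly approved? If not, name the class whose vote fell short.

Class I: 3/4 of 5227649 = 3920736.75, rounded up to 3920737; 3,920,737 required, 3,920,737 in favor — approved.
Class II: 2/3 of 7796067 = 5197378; 5,197,378 required, 5,197,106 in favor — not approved.
Class III: 4/5 of 531754 = 425403.20, rounded up to 425404; 425,404 required, 425,451 in favor — approved.
Class IV: 3/5 of 1428857 = 857314.20, rounded up to 857315; 857,315 required, 857,315 in favor — approved.

Not approved — the Class II shares did not give the required vote.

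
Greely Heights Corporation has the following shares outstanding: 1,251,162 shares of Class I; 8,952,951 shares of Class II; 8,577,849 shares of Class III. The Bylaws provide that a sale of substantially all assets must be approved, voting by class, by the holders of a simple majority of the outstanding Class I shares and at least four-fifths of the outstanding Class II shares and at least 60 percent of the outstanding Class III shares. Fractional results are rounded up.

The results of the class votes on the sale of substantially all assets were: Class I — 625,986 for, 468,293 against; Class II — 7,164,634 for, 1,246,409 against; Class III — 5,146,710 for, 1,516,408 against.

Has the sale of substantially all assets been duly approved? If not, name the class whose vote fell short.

Approved — every class gave the required vote.

Class I: a majority of 1251162 is 625582; 625,582 required, 625,986 in favor — approved.
Class II: 4/5 of 8952951 = 7162360.80, rounded up to 7162361; 7,162,361 required, 7,164,634 in favor — approved.
Class III: 3/5 of 8577849 = 5146709.40, rounded up to 5146710; 5,146,710 required, 5,146,710 in favor — approved.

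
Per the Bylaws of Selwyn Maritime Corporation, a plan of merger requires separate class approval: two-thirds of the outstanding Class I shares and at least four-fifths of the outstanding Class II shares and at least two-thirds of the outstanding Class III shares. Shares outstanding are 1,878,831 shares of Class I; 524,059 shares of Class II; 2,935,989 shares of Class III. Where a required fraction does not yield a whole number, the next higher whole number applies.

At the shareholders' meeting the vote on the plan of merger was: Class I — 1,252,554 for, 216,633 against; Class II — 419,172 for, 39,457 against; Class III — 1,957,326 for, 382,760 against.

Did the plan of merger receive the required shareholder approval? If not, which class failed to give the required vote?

Class I: 2/3 of 1878831 = 1252554; 1,252,554 required, 1,252,554 in favor — approved.
Class II: 4/5 of 524059 = 419247.20, rounded up to 419248; 419,248 required, 419,172 in favor — not approved.
Class III: 2/3 of 2935989 = 1957326; 1,957,326 required, 1,957,326 in favor — approved.

Not approved — the Class II shares did not give the required vote.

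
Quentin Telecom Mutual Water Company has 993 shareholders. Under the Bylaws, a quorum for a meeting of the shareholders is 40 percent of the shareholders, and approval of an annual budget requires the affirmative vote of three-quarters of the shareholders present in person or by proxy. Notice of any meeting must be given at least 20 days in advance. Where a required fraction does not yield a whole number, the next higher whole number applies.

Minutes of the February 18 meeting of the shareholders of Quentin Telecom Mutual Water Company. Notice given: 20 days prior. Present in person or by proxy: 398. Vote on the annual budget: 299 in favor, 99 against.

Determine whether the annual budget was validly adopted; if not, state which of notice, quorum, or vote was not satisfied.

Notice: 20 days given; 20 required. Satisfied.
Quorum: 40% of 993 = 397.20, rounded up to 398; 398 present. Satisfied.
Vote: requires three-fourths of those present (398); 3/4 of 398 = 298.50, rounded up to 299, so 299 needed; 299 in favor. Satisfied.

Valid — all requirements satisfied.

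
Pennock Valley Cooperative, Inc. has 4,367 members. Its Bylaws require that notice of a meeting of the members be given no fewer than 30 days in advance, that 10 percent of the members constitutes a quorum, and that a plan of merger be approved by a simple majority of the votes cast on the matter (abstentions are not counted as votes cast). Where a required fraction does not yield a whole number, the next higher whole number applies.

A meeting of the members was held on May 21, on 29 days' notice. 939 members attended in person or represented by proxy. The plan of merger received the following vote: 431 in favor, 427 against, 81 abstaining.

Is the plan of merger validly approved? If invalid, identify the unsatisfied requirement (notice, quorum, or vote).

Invalid — notice requirement not satisfied.

Notice: 29 days given; 30 required. Not satisfied.
Quorum: 10% of 4,367 = 436.70, rounded up to 437; 939 present. Satisfied.
Vote: requires a majority of the votes cast (939 − 81 abstaining = 858); a majority of 858 is 430, so 430 needed; 431 in favor. Satisfied.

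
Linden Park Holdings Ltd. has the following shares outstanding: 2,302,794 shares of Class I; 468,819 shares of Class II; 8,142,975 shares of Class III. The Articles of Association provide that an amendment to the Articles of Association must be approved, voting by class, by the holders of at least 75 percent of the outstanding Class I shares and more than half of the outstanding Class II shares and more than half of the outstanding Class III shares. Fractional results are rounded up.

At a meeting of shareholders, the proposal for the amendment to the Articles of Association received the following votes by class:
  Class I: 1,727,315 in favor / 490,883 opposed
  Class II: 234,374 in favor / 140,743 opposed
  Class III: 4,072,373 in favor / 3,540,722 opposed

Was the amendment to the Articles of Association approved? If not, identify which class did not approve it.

Class I: 3/4 of 2302794 = 1727095.50, rounded up to 1727096; 1,727,096 required, 1,727,315 in favor — approved.
Class II: a majority of 468819 is 234410; 234,410 required, 234,374 in favor — not approved.
Class III: a majority of 8142975 is 4071488; 4,071,488 required, 4,072,373 in favor — approved.

Not approved — the Class II shares did not give the required vote.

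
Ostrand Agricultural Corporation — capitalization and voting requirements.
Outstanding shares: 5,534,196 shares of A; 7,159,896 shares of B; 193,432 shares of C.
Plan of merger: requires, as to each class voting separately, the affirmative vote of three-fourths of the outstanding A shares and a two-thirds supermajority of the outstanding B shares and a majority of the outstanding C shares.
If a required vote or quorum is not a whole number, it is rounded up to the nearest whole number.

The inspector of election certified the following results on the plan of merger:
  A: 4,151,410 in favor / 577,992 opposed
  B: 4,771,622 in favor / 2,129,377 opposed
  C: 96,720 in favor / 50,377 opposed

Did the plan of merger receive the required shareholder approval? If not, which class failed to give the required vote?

A: 3/4 of 5534196 = 4150647; 4,150,647 required, 4,151,410 in favor — approved.
B: 2/3 of 7159896 = 4773264; 4,773,264 required, 4,771,622 in favor — not approved.
C: a majority of 193432 is 96717; 96,717 required, 96,720 in favor — approved.

Not approved — the B shares did not give the required vote.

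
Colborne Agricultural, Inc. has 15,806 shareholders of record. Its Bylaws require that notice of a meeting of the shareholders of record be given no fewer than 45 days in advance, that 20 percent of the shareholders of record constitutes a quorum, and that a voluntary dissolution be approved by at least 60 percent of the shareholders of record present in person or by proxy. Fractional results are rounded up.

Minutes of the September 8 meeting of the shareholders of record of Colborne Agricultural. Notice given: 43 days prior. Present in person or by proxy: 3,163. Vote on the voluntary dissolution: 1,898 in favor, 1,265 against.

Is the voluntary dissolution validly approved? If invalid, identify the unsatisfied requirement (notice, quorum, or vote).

Notice: 43 days given; 45 required. Not satisfied.
Quorum: 20% of 15,806 = 3,161.20, rounded up to 3,162; 3,163 present. Satisfied.
Vote: requires three-fifths of those present (3,163); 3/5 of 3163 = 1897.80, rounded up to 1898, so 1,898 needed; 1,898 in favor. Satisfied.

Invalid — notice requirement not satisfied.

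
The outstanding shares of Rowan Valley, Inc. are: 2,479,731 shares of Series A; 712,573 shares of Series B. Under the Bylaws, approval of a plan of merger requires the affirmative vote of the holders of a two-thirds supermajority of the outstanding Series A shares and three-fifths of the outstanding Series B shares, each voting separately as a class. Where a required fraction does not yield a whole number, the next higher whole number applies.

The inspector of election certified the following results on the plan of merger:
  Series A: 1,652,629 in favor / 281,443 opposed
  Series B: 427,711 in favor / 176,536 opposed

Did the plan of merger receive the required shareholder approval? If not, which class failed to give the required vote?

Series A: 2/3 of 2479731 = 1653154; 1,653,154 required, 1,652,629 in favor — not approved.
Series B: 3/5 of 712573 = 427543.80, rounded up to 427544; 427,544 required, 427,711 in favor — approved.

Not approved — the Series A shares did not give the required vote.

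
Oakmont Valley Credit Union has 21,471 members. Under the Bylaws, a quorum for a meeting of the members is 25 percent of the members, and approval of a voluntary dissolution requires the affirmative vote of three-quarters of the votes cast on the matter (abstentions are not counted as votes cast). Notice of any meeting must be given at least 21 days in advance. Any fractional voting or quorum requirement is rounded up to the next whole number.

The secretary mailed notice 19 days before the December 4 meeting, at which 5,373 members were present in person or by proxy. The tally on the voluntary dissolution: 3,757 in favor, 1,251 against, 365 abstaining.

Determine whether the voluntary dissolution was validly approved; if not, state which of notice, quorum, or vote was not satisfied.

Notice: 19 days given; 21 required. Not satisfied.
Quorum: 25% of 21,471 = 5,367.75, rounded up to 5,368; 5,373 present. Satisfied.
Vote: requires three-fourths of the votes cast (5,373 − 365 abstaining = 5,008); 3/4 of 5008 = 3756, so 3,756 needed; 3,757 in favor. Satisfied.

Invalid — notice requirement not satisfied.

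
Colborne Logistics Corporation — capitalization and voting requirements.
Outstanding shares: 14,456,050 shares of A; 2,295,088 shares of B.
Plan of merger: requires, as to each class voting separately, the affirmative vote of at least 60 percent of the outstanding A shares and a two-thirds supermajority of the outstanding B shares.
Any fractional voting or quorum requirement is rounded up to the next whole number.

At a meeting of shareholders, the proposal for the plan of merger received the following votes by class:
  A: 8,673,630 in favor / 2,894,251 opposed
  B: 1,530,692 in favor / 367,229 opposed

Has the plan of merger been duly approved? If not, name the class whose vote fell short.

A: 3/5 of 14456050 = 8673630; 8,673,630 required, 8,673,630 in favor — approved.
B: 2/3 of 2295088 = 1530058.67, rounded up to 1530059; 1,530,059 required, 1,530,692 in favor — approved.

Approved — every class gave the required vote.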